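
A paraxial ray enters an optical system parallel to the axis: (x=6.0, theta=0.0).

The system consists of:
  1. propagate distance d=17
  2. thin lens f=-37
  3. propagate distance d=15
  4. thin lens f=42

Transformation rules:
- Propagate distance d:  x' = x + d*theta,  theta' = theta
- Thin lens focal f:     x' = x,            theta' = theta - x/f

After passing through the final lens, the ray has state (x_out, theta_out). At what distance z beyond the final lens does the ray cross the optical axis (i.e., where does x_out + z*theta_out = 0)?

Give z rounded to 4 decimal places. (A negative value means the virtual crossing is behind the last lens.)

Answer: 218.4000

Derivation:
Initial: x=6.0000 theta=0.0000
After 1 (propagate distance d=17): x=6.0000 theta=0.0000
After 2 (thin lens f=-37): x=6.0000 theta=6/37 (≈0.1622)
After 3 (propagate distance d=15): x=312/37 (≈8.4324) theta=6/37 (≈0.1622)
After 4 (thin lens f=42): x=312/37 (≈8.4324) theta=-10/259 (≈-0.0386)
z_focus = -x_out/theta_out = -(312/37)/(-10/259) = 218.4000
Rounded to 4 decimal places: z = 218.4000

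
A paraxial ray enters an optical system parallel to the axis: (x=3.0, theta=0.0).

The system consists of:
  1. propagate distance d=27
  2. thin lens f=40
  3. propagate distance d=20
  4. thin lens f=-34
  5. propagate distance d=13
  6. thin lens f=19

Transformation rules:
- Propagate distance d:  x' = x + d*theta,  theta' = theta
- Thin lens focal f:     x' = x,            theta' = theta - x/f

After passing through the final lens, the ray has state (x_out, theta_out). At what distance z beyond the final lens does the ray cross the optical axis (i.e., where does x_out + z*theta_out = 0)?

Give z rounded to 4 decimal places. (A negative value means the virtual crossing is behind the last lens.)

Answer: 12.3848

Derivation:
Initial: x=3.0000 theta=0.0000
After 1 (propagate distance d=27): x=3.0000 theta=0.0000
After 2 (thin lens f=40): x=3.0000 theta=-0.0750
After 3 (propagate distance d=20): x=1.5000 theta=-0.0750
After 4 (thin lens f=-34): x=1.5000 theta=-21/680 (≈-0.0309)
After 5 (propagate distance d=13): x=747/680 (≈1.0985) theta=-21/680 (≈-0.0309)
After 6 (thin lens f=19): x=747/680 (≈1.0985) theta=-573/6460 (≈-0.0887)
z_focus = -x_out/theta_out = -(747/680)/(-573/6460) = 4731/382 ≈ 12.3848
Rounded to 4 decimal places: z = 12.3848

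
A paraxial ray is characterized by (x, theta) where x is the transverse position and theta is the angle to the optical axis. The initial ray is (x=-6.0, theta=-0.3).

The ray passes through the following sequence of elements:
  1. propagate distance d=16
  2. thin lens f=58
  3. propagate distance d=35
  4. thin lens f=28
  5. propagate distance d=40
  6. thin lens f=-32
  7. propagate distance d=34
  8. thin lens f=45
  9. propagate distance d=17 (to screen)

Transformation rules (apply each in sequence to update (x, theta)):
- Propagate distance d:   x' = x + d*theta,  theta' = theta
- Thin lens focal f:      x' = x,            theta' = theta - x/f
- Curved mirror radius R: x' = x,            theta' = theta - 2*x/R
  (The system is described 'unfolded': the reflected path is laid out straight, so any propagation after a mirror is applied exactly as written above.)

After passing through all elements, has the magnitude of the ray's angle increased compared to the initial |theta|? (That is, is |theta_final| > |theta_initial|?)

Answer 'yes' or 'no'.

Answer: no

Derivation:
Initial: x=-6.0000 theta=-0.3000
After 1 (propagate distance d=16): x=-10.8000 theta=-0.3000
After 2 (thin lens f=58): x=-10.8000 theta=-33/290 (≈-0.1138)
After 3 (propagate distance d=35): x=-4287/290 (≈-14.7828) theta=-33/290 (≈-0.1138)
After 4 (thin lens f=28): x=-4287/290 (≈-14.7828) theta=3363/8120 (≈0.4142)
After 5 (propagate distance d=40): x=3621/2030 (≈1.7837) theta=3363/8120 (≈0.4142)
After 6 (thin lens f=-32): x=3621/2030 (≈1.7837) theta=6105/12992 (≈0.4699)
After 7 (propagate distance d=34): x=576861/32480 (≈17.7605) theta=6105/12992 (≈0.4699)
After 8 (thin lens f=45): x=576861/32480 (≈17.7605) theta=73301/974400 (≈0.0752)
After 9 (propagate distance d=17 (to screen)): x=18551947/974400 (≈19.0394) theta=73301/974400 (≈0.0752)
|theta_initial|=0.3000 |theta_final|=73301/974400 (≈0.0752) -> not increased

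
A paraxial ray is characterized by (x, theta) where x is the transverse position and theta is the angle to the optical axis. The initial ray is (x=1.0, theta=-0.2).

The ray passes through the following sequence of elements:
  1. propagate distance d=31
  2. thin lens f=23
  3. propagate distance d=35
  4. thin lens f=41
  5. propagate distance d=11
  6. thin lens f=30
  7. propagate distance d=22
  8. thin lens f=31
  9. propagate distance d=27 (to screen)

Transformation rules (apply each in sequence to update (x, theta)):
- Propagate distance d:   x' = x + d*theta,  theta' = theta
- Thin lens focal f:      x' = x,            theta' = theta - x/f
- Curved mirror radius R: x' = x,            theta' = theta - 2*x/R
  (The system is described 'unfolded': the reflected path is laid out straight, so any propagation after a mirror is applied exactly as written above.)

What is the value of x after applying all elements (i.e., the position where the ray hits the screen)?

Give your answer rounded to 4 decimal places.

Answer: 6.3651

Derivation:
Initial: x=1.0000 theta=-0.2000
After 1 (propagate distance d=31): x=-5.2000 theta=-0.2000
After 2 (thin lens f=23): x=-5.2000 theta=3/115 (≈0.0261)
After 3 (propagate distance d=35): x=-493/115 (≈-4.2870) theta=3/115 (≈0.0261)
After 4 (thin lens f=41): x=-493/115 (≈-4.2870) theta=616/4715 (≈0.1306)
After 5 (propagate distance d=11): x=-13437/4715 (≈-2.8498) theta=616/4715 (≈0.1306)
After 6 (thin lens f=30): x=-13437/4715 (≈-2.8498) theta=10639/47150 (≈0.2256)
After 7 (propagate distance d=22): x=49844/23575 (≈2.1143) theta=10639/47150 (≈0.2256)
After 8 (thin lens f=31): x=49844/23575 (≈2.1143) theta=230121/1461650 (≈0.1574)
After 9 (propagate distance d=27 (to screen)): x=1860719/292330 (≈6.3651) theta=230121/1461650 (≈0.1574)
Rounded to 4 decimal places: x = 6.3651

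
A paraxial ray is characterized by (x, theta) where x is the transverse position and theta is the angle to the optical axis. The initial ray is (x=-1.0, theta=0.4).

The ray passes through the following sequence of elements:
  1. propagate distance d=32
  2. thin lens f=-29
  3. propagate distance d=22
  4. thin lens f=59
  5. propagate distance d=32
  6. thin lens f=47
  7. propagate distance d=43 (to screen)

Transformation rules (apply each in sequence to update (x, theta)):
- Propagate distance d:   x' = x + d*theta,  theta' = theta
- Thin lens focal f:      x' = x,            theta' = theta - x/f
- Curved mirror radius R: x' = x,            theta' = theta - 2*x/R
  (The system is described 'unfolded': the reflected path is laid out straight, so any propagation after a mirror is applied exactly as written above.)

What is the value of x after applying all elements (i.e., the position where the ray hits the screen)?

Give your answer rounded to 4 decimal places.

Answer: 16.5073

Derivation:
Initial: x=-1.0000 theta=0.4000
After 1 (propagate distance d=32): x=11.8000 theta=0.4000
After 2 (thin lens f=-29): x=11.8000 theta=117/145 (≈0.8069)
After 3 (propagate distance d=22): x=857/29 (≈29.5517) theta=117/145 (≈0.8069)
After 4 (thin lens f=59): x=857/29 (≈29.5517) theta=2618/8555 (≈0.3060)
After 5 (propagate distance d=32): x=336591/8555 (≈39.3444) theta=2618/8555 (≈0.3060)
After 6 (thin lens f=47): x=336591/8555 (≈39.3444) theta=-42709/80417 (≈-0.5311)
After 7 (propagate distance d=43 (to screen)): x=6637342/402085 (≈16.5073) theta=-42709/80417 (≈-0.5311)
Rounded to 4 decimal places: x = 16.5073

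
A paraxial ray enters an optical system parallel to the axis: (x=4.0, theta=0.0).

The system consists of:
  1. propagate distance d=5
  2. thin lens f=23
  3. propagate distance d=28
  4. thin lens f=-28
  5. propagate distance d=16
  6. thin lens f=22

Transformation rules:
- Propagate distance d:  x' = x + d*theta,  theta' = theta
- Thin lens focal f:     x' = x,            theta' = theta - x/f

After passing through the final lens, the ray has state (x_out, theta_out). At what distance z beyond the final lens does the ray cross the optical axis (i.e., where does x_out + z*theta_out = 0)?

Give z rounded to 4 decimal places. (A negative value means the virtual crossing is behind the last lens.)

Initial: x=4.0000 theta=0.0000
After 1 (propagate distance d=5): x=4.0000 theta=0.0000
After 2 (thin lens f=23): x=4.0000 theta=-4/23 (≈-0.1739)
After 3 (propagate distance d=28): x=-20/23 (≈-0.8696) theta=-4/23 (≈-0.1739)
After 4 (thin lens f=-28): x=-20/23 (≈-0.8696) theta=-33/161 (≈-0.2050)
After 5 (propagate distance d=16): x=-668/161 (≈-4.1491) theta=-33/161 (≈-0.2050)
After 6 (thin lens f=22): x=-668/161 (≈-4.1491) theta=-29/1771 (≈-0.0164)
z_focus = -x_out/theta_out = -(-668/161)/(-29/1771) = -7348/29 ≈ -253.3793
Rounded to 4 decimal places: z = -253.3793

Answer: -253.3793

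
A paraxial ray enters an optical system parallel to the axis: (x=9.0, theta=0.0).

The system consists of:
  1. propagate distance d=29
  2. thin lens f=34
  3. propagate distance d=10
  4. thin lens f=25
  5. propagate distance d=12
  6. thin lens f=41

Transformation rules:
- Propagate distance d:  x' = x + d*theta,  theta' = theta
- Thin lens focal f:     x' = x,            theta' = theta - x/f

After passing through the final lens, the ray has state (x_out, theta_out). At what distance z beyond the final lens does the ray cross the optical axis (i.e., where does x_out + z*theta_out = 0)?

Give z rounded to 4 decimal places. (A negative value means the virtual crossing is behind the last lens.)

Answer: 0.2434

Derivation:
Initial: x=9.0000 theta=0.0000
After 1 (propagate distance d=29): x=9.0000 theta=0.0000
After 2 (thin lens f=34): x=9.0000 theta=-9/34 (≈-0.2647)
After 3 (propagate distance d=10): x=108/17 (≈6.3529) theta=-9/34 (≈-0.2647)
After 4 (thin lens f=25): x=108/17 (≈6.3529) theta=-441/850 (≈-0.5188)
After 5 (propagate distance d=12): x=54/425 (≈0.1271) theta=-441/850 (≈-0.5188)
After 6 (thin lens f=41): x=54/425 (≈0.1271) theta=-18189/34850 (≈-0.5219)
z_focus = -x_out/theta_out = -(54/425)/(-18189/34850) = 492/2021 ≈ 0.2434
Rounded to 4 decimal places: z = 0.2434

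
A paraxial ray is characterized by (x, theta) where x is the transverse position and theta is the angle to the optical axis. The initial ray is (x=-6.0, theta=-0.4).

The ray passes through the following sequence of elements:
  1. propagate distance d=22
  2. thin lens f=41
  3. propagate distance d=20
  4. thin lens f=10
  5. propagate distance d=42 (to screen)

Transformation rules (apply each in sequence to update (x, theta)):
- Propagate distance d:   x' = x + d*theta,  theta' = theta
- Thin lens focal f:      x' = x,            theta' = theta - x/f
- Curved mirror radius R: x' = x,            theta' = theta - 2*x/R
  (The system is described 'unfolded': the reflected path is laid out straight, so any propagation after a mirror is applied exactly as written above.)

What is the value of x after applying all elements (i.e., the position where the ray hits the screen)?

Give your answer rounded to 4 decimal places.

Initial: x=-6.0000 theta=-0.4000
After 1 (propagate distance d=22): x=-14.8000 theta=-0.4000
After 2 (thin lens f=41): x=-14.8000 theta=-8/205 (≈-0.0390)
After 3 (propagate distance d=20): x=-3194/205 (≈-15.5805) theta=-8/205 (≈-0.0390)
After 4 (thin lens f=10): x=-3194/205 (≈-15.5805) theta=1557/1025 (≈1.5190)
After 5 (propagate distance d=42 (to screen)): x=49424/1025 (≈48.2185) theta=1557/1025 (≈1.5190)
Rounded to 4 decimal places: x = 48.2185

Answer: 48.2185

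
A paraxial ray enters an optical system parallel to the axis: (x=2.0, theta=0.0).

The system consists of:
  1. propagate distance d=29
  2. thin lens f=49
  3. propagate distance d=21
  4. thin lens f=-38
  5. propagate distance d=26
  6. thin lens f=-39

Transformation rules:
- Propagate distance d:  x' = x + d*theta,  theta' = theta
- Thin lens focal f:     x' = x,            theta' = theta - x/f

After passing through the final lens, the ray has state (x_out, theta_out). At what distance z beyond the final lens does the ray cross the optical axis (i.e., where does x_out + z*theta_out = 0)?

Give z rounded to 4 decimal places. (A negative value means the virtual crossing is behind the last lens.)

Answer: -75.7391

Derivation:
Initial: x=2.0000 theta=0.0000
After 1 (propagate distance d=29): x=2.0000 theta=0.0000
After 2 (thin lens f=49): x=2.0000 theta=-2/49 (≈-0.0408)
After 3 (propagate distance d=21): x=8/7 (≈1.1429) theta=-2/49 (≈-0.0408)
After 4 (thin lens f=-38): x=8/7 (≈1.1429) theta=-10/931 (≈-0.0107)
After 5 (propagate distance d=26): x=804/931 (≈0.8636) theta=-10/931 (≈-0.0107)
After 6 (thin lens f=-39): x=804/931 (≈0.8636) theta=138/12103 (≈0.0114)
z_focus = -x_out/theta_out = -(804/931)/(138/12103) = -1742/23 ≈ -75.7391
Rounded to 4 decimal places: z = -75.7391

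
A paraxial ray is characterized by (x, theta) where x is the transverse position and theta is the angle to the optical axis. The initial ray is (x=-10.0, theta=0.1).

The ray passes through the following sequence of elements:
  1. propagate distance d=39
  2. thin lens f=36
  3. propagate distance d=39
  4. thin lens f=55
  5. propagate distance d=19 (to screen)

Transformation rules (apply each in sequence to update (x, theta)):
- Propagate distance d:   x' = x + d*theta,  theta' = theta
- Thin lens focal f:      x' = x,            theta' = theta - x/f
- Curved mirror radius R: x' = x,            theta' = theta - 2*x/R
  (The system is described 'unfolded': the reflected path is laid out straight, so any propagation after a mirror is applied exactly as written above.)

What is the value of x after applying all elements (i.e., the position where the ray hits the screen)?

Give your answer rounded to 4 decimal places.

Answer: 8.0049

Derivation:
Initial: x=-10.0000 theta=0.1000
After 1 (propagate distance d=39): x=-6.1000 theta=0.1000
After 2 (thin lens f=36): x=-6.1000 theta=97/360 (≈0.2694)
After 3 (propagate distance d=39): x=529/120 (≈4.4083) theta=97/360 (≈0.2694)
After 4 (thin lens f=55): x=529/120 (≈4.4083) theta=937/4950 (≈0.1893)
After 5 (propagate distance d=19 (to screen)): x=158497/19800 (≈8.0049) theta=937/4950 (≈0.1893)
Rounded to 4 decimal places: x = 8.0049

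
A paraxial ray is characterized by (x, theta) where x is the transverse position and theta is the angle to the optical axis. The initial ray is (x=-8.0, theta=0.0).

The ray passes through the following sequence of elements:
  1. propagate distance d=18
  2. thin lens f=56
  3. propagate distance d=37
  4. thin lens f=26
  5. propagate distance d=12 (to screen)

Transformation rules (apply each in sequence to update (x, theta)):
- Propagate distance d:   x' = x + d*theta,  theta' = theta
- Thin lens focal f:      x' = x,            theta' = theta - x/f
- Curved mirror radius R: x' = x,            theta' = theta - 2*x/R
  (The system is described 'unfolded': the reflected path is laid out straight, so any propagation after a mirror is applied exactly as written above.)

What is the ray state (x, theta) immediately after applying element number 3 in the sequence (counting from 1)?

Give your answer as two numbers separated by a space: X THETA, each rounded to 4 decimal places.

Answer: -2.7143 0.1429

Derivation:
Initial: x=-8.0000 theta=0.0000
After 1 (propagate distance d=18): x=-8.0000 theta=0.0000
After 2 (thin lens f=56): x=-8.0000 theta=1/7 (≈0.1429)
After 3 (propagate distance d=37): x=-19/7 (≈-2.7143) theta=1/7 (≈0.1429)
Rounded to 4 decimal places: x = -2.7143, theta = 0.1429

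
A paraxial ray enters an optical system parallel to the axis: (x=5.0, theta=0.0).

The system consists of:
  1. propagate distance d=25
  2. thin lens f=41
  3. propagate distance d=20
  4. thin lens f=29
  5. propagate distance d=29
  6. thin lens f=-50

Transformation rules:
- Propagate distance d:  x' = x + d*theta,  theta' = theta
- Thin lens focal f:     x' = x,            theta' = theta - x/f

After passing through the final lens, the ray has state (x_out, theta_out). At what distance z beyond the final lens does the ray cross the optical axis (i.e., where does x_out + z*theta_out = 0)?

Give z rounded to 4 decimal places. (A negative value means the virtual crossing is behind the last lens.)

Answer: -12.5861

Derivation:
Initial: x=5.0000 theta=0.0000
After 1 (propagate distance d=25): x=5.0000 theta=0.0000
After 2 (thin lens f=41): x=5.0000 theta=-5/41 (≈-0.1220)
After 3 (propagate distance d=20): x=105/41 (≈2.5610) theta=-5/41 (≈-0.1220)
After 4 (thin lens f=29): x=105/41 (≈2.5610) theta=-250/1189 (≈-0.2103)
After 5 (propagate distance d=29): x=-145/41 (≈-3.5366) theta=-250/1189 (≈-0.2103)
After 6 (thin lens f=-50): x=-145/41 (≈-3.5366) theta=-3341/11890 (≈-0.2810)
z_focus = -x_out/theta_out = -(-145/41)/(-3341/11890) = -42050/3341 ≈ -12.5861
Rounded to 4 decimal places: z = -12.5861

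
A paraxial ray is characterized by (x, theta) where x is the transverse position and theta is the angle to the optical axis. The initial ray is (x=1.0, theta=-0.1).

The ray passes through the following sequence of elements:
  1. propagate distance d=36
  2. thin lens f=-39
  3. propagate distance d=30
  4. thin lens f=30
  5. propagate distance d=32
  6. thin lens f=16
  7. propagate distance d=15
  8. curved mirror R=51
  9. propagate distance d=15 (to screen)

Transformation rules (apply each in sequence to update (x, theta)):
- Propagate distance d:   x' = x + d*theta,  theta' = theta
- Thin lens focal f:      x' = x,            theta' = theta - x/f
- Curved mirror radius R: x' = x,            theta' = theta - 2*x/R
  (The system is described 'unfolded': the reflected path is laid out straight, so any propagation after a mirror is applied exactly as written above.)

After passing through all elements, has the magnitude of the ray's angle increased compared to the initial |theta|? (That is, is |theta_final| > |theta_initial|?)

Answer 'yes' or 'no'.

Initial: x=1.0000 theta=-0.1000
After 1 (propagate distance d=36): x=-2.6000 theta=-0.1000
After 2 (thin lens f=-39): x=-2.6000 theta=-1/6 (≈-0.1667)
After 3 (propagate distance d=30): x=-7.6000 theta=-1/6 (≈-0.1667)
After 4 (thin lens f=30): x=-7.6000 theta=13/150 (≈0.0867)
After 5 (propagate distance d=32): x=-362/75 (≈-4.8267) theta=13/150 (≈0.0867)
After 6 (thin lens f=16): x=-362/75 (≈-4.8267) theta=233/600 (≈0.3883)
After 7 (propagate distance d=15): x=599/600 (≈0.9983) theta=233/600 (≈0.3883)
After 8 (curved mirror R=51): x=599/600 (≈0.9983) theta=2137/6120 (≈0.3492)
After 9 (propagate distance d=15 (to screen)): x=7951/1275 (≈6.2361) theta=2137/6120 (≈0.3492)
|theta_initial|=0.1000 |theta_final|=2137/6120 (≈0.3492) -> increased

Answer: yes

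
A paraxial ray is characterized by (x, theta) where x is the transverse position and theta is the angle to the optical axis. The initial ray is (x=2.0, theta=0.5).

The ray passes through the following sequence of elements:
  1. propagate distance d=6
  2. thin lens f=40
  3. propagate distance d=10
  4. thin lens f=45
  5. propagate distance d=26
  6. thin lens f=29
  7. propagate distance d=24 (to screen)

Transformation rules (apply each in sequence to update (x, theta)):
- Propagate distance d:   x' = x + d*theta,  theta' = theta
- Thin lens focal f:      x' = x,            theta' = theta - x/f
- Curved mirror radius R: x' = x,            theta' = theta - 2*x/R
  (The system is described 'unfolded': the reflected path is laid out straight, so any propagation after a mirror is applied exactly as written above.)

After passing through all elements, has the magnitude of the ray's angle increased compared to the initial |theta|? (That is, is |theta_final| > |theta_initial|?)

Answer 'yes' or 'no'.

Answer: no

Derivation:
Initial: x=2.0000 theta=0.5000
After 1 (propagate distance d=6): x=5.0000 theta=0.5000
After 2 (thin lens f=40): x=5.0000 theta=0.3750
After 3 (propagate distance d=10): x=8.7500 theta=0.3750
After 4 (thin lens f=45): x=8.7500 theta=13/72 (≈0.1806)
After 5 (propagate distance d=26): x=121/9 (≈13.4444) theta=13/72 (≈0.1806)
After 6 (thin lens f=29): x=121/9 (≈13.4444) theta=-197/696 (≈-0.2830)
After 7 (propagate distance d=24 (to screen)): x=1736/261 (≈6.6513) theta=-197/696 (≈-0.2830)
|theta_initial|=0.5000 |theta_final|=197/696 (≈0.2830) -> not increased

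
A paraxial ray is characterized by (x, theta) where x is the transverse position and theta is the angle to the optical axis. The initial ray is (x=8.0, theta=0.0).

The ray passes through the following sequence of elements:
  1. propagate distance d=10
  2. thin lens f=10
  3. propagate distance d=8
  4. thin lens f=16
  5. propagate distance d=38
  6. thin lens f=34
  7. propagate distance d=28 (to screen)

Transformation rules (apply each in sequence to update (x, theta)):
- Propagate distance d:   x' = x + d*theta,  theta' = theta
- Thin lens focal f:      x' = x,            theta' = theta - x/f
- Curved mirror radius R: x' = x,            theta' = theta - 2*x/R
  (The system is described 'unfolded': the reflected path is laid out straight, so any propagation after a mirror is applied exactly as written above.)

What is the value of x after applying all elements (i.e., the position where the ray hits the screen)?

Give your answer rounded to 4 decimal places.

Initial: x=8.0000 theta=0.0000
After 1 (propagate distance d=10): x=8.0000 theta=0.0000
After 2 (thin lens f=10): x=8.0000 theta=-0.8000
After 3 (propagate distance d=8): x=1.6000 theta=-0.8000
After 4 (thin lens f=16): x=1.6000 theta=-0.9000
After 5 (propagate distance d=38): x=-32.6000 theta=-0.9000
After 6 (thin lens f=34): x=-32.6000 theta=1/17 (≈0.0588)
After 7 (propagate distance d=28 (to screen)): x=-2631/85 (≈-30.9529) theta=1/17 (≈0.0588)
Rounded to 4 decimal places: x = -30.9529

Answer: -30.9529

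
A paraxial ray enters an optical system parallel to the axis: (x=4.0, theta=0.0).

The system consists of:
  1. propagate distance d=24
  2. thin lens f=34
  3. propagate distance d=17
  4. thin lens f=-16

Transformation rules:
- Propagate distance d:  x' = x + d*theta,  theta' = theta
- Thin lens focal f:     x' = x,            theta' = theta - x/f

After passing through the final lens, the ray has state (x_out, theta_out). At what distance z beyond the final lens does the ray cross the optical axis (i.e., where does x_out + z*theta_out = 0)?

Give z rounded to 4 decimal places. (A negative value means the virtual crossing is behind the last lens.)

Initial: x=4.0000 theta=0.0000
After 1 (propagate distance d=24): x=4.0000 theta=0.0000
After 2 (thin lens f=34): x=4.0000 theta=-2/17 (≈-0.1176)
After 3 (propagate distance d=17): x=2.0000 theta=-2/17 (≈-0.1176)
After 4 (thin lens f=-16): x=2.0000 theta=1/136 (≈0.0074)
z_focus = -x_out/theta_out = -(2.0000)/(1/136) = -272.0000
Rounded to 4 decimal places: z = -272.0000

Answer: -272.0000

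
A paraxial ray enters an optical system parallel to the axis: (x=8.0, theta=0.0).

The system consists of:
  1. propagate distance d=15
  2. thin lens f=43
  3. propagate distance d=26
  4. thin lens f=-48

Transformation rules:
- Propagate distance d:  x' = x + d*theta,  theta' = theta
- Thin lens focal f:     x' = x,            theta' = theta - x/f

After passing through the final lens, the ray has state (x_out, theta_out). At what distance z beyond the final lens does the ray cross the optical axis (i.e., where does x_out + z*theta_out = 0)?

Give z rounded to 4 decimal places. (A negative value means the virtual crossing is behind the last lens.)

Initial: x=8.0000 theta=0.0000
After 1 (propagate distance d=15): x=8.0000 theta=0.0000
After 2 (thin lens f=43): x=8.0000 theta=-8/43 (≈-0.1860)
After 3 (propagate distance d=26): x=136/43 (≈3.1628) theta=-8/43 (≈-0.1860)
After 4 (thin lens f=-48): x=136/43 (≈3.1628) theta=-31/258 (≈-0.1202)
z_focus = -x_out/theta_out = -(136/43)/(-31/258) = 816/31 ≈ 26.3226
Rounded to 4 decimal places: z = 26.3226

Answer: 26.3226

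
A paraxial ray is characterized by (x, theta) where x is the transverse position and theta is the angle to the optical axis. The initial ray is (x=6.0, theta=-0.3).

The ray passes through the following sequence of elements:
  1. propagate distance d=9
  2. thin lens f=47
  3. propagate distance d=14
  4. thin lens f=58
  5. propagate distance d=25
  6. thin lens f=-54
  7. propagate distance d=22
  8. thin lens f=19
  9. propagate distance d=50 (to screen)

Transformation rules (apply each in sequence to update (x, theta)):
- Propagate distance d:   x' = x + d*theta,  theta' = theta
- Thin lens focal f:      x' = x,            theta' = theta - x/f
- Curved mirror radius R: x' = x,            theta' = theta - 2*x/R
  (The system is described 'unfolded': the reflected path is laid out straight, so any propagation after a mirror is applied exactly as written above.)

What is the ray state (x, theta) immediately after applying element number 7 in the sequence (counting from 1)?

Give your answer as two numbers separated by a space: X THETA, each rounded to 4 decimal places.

Answer: -21.9643 -0.5290

Derivation:
Initial: x=6.0000 theta=-0.3000
After 1 (propagate distance d=9): x=3.3000 theta=-0.3000
After 2 (thin lens f=47): x=3.3000 theta=-87/235 (≈-0.3702)
After 3 (propagate distance d=14): x=-177/94 (≈-1.8830) theta=-87/235 (≈-0.3702)
After 4 (thin lens f=58): x=-177/94 (≈-1.8830) theta=-9207/27260 (≈-0.3377)
After 5 (propagate distance d=25): x=-56301/5452 (≈-10.3267) theta=-9207/27260 (≈-0.3377)
After 6 (thin lens f=-54): x=-56301/5452 (≈-10.3267) theta=-259561/490680 (≈-0.5290)
After 7 (propagate distance d=22): x=-1347179/61335 (≈-21.9643) theta=-259561/490680 (≈-0.5290)
Rounded to 4 decimal places: x = -21.9643, theta = -0.5290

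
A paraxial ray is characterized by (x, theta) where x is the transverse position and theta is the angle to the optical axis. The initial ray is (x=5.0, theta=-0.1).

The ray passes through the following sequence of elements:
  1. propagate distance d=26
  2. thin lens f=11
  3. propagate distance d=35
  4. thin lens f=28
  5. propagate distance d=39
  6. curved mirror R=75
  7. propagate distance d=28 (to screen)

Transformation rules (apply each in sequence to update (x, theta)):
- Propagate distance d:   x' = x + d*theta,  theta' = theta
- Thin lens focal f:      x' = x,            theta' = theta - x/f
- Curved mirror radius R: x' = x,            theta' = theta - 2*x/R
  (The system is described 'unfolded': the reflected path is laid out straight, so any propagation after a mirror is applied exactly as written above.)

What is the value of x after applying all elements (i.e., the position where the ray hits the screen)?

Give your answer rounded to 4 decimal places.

Answer: -2.4469

Derivation:
Initial: x=5.0000 theta=-0.1000
After 1 (propagate distance d=26): x=2.4000 theta=-0.1000
After 2 (thin lens f=11): x=2.4000 theta=-7/22 (≈-0.3182)
After 3 (propagate distance d=35): x=-961/110 (≈-8.7364) theta=-7/22 (≈-0.3182)
After 4 (thin lens f=28): x=-961/110 (≈-8.7364) theta=-19/3080 (≈-0.0062)
After 5 (propagate distance d=39): x=-27649/3080 (≈-8.9769) theta=-19/3080 (≈-0.0062)
After 6 (curved mirror R=75): x=-27649/3080 (≈-8.9769) theta=53873/231000 (≈0.2332)
After 7 (propagate distance d=28 (to screen)): x=-565231/231000 (≈-2.4469) theta=53873/231000 (≈0.2332)
Rounded to 4 decimal places: x = -2.4469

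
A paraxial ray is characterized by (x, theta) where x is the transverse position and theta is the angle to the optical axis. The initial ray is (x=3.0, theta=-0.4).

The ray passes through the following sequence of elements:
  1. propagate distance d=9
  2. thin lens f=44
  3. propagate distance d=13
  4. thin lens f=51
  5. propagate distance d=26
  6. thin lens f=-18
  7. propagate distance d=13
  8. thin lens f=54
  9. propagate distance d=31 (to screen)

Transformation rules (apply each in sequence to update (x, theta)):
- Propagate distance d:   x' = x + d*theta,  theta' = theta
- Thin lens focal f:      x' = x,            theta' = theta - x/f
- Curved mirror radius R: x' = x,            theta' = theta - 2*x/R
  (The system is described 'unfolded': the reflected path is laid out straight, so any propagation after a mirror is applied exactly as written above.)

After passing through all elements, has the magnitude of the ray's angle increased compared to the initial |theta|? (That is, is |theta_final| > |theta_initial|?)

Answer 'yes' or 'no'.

Answer: yes

Derivation:
Initial: x=3.0000 theta=-0.4000
After 1 (propagate distance d=9): x=-0.6000 theta=-0.4000
After 2 (thin lens f=44): x=-0.6000 theta=-17/44 (≈-0.3864)
After 3 (propagate distance d=13): x=-1237/220 (≈-5.6227) theta=-17/44 (≈-0.3864)
After 4 (thin lens f=51): x=-1237/220 (≈-5.6227) theta=-1549/5610 (≈-0.2761)
After 5 (propagate distance d=26): x=-28727/2244 (≈-12.8017) theta=-1549/5610 (≈-0.2761)
After 6 (thin lens f=-18): x=-28727/2244 (≈-12.8017) theta=-199399/201960 (≈-0.9873)
After 7 (propagate distance d=13): x=-5177617/201960 (≈-25.6368) theta=-199399/201960 (≈-0.9873)
After 8 (thin lens f=54): x=-5177617/201960 (≈-25.6368) theta=-5589929/10905840 (≈-0.5126)
After 9 (propagate distance d=31 (to screen)): x=-452879117/10905840 (≈-41.5263) theta=-5589929/10905840 (≈-0.5126)
|theta_initial|=0.4000 |theta_final|=5589929/10905840 (≈0.5126) -> increased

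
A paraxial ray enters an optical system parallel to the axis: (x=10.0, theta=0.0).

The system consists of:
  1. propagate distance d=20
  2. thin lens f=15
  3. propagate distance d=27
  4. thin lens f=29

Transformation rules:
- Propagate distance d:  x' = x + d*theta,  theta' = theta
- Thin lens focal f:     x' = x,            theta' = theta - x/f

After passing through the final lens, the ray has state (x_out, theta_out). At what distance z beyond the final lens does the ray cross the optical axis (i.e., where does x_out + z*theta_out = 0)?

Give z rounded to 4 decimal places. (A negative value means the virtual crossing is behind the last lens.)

Initial: x=10.0000 theta=0.0000
After 1 (propagate distance d=20): x=10.0000 theta=0.0000
After 2 (thin lens f=15): x=10.0000 theta=-2/3 (≈-0.6667)
After 3 (propagate distance d=27): x=-8.0000 theta=-2/3 (≈-0.6667)
After 4 (thin lens f=29): x=-8.0000 theta=-34/87 (≈-0.3908)
z_focus = -x_out/theta_out = -(-8.0000)/(-34/87) = -348/17 ≈ -20.4706
Rounded to 4 decimal places: z = -20.4706

Answer: -20.4706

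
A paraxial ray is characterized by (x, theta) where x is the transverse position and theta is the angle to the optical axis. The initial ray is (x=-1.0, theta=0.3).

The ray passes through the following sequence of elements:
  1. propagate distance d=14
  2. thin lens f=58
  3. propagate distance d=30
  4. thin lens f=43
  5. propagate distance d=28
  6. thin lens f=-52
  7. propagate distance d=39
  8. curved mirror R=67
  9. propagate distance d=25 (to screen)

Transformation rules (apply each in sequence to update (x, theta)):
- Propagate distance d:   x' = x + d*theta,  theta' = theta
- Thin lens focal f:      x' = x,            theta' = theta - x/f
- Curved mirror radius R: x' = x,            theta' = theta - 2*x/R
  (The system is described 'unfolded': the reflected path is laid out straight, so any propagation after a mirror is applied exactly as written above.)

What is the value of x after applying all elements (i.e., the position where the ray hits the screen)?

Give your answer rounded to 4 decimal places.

Answer: 9.7275

Derivation:
Initial: x=-1.0000 theta=0.3000
After 1 (propagate distance d=14): x=3.2000 theta=0.3000
After 2 (thin lens f=58): x=3.2000 theta=71/290 (≈0.2448)
After 3 (propagate distance d=30): x=1529/145 (≈10.5448) theta=71/290 (≈0.2448)
After 4 (thin lens f=43): x=1529/145 (≈10.5448) theta=-1/2494 (≈-0.0004)
After 5 (propagate distance d=28): x=65677/6235 (≈10.5336) theta=-1/2494 (≈-0.0004)
After 6 (thin lens f=-52): x=65677/6235 (≈10.5336) theta=65547/324220 (≈0.2022)
After 7 (propagate distance d=39): x=459349/24940 (≈18.4182) theta=65547/324220 (≈0.2022)
After 8 (curved mirror R=67): x=459349/24940 (≈18.4182) theta=-1510285/4344548 (≈-0.3476)
After 9 (propagate distance d=25 (to screen)): x=105653677/10861370 (≈9.7275) theta=-1510285/4344548 (≈-0.3476)
Rounded to 4 decimal places: x = 9.7275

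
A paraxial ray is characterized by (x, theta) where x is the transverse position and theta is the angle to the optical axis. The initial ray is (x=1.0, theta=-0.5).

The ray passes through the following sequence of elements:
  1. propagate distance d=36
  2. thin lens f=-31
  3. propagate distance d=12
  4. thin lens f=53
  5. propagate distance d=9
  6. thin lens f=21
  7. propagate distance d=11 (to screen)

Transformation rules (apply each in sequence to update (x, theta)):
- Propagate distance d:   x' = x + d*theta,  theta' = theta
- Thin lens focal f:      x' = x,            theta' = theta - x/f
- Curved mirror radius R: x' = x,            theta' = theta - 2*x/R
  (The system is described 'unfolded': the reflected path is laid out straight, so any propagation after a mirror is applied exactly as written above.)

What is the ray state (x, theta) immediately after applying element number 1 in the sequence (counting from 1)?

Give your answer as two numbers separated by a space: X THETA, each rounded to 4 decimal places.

Answer: -17.0000 -0.5000

Derivation:
Initial: x=1.0000 theta=-0.5000
After 1 (propagate distance d=36): x=-17.0000 theta=-0.5000
Rounded to 4 decimal places: x = -17.0000, theta = -0.5000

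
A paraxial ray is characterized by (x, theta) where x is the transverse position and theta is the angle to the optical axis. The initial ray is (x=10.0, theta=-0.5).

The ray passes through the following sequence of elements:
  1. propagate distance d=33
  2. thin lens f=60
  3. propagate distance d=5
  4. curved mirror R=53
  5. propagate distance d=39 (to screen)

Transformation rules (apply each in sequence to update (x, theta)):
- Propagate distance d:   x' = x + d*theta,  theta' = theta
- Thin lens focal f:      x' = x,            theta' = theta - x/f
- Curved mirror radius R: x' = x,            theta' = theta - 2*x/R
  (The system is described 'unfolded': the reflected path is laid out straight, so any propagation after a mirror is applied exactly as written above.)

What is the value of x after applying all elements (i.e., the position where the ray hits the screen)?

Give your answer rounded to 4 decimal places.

Answer: -11.2852

Derivation:
Initial: x=10.0000 theta=-0.5000
After 1 (propagate distance d=33): x=-6.5000 theta=-0.5000
After 2 (thin lens f=60): x=-6.5000 theta=-47/120 (≈-0.3917)
After 3 (propagate distance d=5): x=-203/24 (≈-8.4583) theta=-47/120 (≈-0.3917)
After 4 (curved mirror R=53): x=-203/24 (≈-8.4583) theta=-461/6360 (≈-0.0725)
After 5 (propagate distance d=39 (to screen)): x=-35887/3180 (≈-11.2852) theta=-461/6360 (≈-0.0725)
Rounded to 4 decimal places: x = -11.2852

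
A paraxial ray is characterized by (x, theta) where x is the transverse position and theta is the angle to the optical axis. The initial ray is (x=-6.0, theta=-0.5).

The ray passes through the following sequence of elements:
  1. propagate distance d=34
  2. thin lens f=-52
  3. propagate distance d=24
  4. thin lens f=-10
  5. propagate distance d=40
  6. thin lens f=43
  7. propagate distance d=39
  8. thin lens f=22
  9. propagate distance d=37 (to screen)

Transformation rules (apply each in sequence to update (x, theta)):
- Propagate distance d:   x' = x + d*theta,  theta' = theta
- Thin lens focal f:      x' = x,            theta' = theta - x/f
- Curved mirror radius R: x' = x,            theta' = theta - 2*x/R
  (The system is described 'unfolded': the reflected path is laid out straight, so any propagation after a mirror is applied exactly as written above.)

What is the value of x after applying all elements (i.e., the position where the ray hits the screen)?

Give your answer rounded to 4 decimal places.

Initial: x=-6.0000 theta=-0.5000
After 1 (propagate distance d=34): x=-23.0000 theta=-0.5000
After 2 (thin lens f=-52): x=-23.0000 theta=-49/52 (≈-0.9423)
After 3 (propagate distance d=24): x=-593/13 (≈-45.6154) theta=-49/52 (≈-0.9423)
After 4 (thin lens f=-10): x=-593/13 (≈-45.6154) theta=-1431/260 (≈-5.5038)
After 5 (propagate distance d=40): x=-3455/13 (≈-265.7692) theta=-1431/260 (≈-5.5038)
After 6 (thin lens f=43): x=-3455/13 (≈-265.7692) theta=7567/11180 (≈0.6768)
After 7 (propagate distance d=39): x=-2676187/11180 (≈-239.3727) theta=7567/11180 (≈0.6768)
After 8 (thin lens f=22): x=-2676187/11180 (≈-239.3727) theta=2842661/245960 (≈11.5574)
After 9 (propagate distance d=37 (to screen)): x=46302343/245960 (≈188.2515) theta=2842661/245960 (≈11.5574)
Rounded to 4 decimal places: x = 188.2515

Answer: 188.2515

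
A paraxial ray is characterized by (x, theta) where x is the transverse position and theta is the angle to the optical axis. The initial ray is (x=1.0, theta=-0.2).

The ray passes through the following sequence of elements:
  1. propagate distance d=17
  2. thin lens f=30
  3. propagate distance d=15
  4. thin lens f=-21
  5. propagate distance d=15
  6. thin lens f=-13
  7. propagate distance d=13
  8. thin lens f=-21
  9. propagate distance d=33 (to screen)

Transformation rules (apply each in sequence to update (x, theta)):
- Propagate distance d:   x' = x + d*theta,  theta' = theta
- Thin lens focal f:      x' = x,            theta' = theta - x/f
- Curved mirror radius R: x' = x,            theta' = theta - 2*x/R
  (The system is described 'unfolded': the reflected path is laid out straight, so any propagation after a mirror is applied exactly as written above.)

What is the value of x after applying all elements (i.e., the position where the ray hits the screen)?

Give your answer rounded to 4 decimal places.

Answer: -90.3890

Derivation:
Initial: x=1.0000 theta=-0.2000
After 1 (propagate distance d=17): x=-2.4000 theta=-0.2000
After 2 (thin lens f=30): x=-2.4000 theta=-0.1200
After 3 (propagate distance d=15): x=-4.2000 theta=-0.1200
After 4 (thin lens f=-21): x=-4.2000 theta=-0.3200
After 5 (propagate distance d=15): x=-9.0000 theta=-0.3200
After 6 (thin lens f=-13): x=-9.0000 theta=-329/325 (≈-1.0123)
After 7 (propagate distance d=13): x=-22.1600 theta=-329/325 (≈-1.0123)
After 8 (thin lens f=-21): x=-22.1600 theta=-14111/6825 (≈-2.0675)
After 9 (propagate distance d=33 (to screen)): x=-41127/455 (≈-90.3890) theta=-14111/6825 (≈-2.0675)
Rounded to 4 decimal places: x = -90.3890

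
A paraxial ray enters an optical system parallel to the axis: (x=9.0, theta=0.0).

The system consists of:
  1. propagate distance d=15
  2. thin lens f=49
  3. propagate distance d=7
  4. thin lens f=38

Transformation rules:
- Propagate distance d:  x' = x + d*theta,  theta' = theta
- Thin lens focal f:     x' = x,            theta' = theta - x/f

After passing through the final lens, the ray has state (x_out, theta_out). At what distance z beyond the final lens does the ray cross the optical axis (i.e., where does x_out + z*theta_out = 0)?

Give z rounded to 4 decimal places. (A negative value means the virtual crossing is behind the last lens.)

Answer: 19.9500

Derivation:
Initial: x=9.0000 theta=0.0000
After 1 (propagate distance d=15): x=9.0000 theta=0.0000
After 2 (thin lens f=49): x=9.0000 theta=-9/49 (≈-0.1837)
After 3 (propagate distance d=7): x=54/7 (≈7.7143) theta=-9/49 (≈-0.1837)
After 4 (thin lens f=38): x=54/7 (≈7.7143) theta=-360/931 (≈-0.3867)
z_focus = -x_out/theta_out = -(54/7)/(-360/931) = 19.9500
Rounded to 4 decimal places: z = 19.9500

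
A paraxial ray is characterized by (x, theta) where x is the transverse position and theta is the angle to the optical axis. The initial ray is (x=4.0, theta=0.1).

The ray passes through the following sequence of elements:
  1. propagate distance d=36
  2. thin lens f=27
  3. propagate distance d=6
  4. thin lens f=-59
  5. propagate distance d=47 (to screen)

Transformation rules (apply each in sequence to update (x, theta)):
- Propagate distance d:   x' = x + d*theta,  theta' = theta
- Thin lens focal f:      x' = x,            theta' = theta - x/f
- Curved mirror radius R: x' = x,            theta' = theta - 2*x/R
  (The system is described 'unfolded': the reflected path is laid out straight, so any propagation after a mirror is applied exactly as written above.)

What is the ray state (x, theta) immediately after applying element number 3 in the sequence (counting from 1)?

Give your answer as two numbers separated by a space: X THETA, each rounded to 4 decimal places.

Answer: 6.5111 -0.1815

Derivation:
Initial: x=4.0000 theta=0.1000
After 1 (propagate distance d=36): x=7.6000 theta=0.1000
After 2 (thin lens f=27): x=7.6000 theta=-49/270 (≈-0.1815)
After 3 (propagate distance d=6): x=293/45 (≈6.5111) theta=-49/270 (≈-0.1815)
Rounded to 4 decimal places: x = 6.5111, theta = -0.1815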